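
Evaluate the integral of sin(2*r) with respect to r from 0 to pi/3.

An antiderivative is F(r) = -cos(2*r)/2.
Then F(pi/3) - F(0) = (1/4) - (-1/2) = 3/4.

3/4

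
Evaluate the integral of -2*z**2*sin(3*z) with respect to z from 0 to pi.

8/27 - 2*pi**2/3

Integrate by parts twice (u = z^2, dv = -2*sin(3*z) dz).
An antiderivative is F(z) = 2*z**2*cos(3*z)/3 - 4*z*sin(3*z)/9 - 4*cos(3*z)/27.
Then F(pi) - F(0) = (4/27 - 2*pi**2/3) - (-4/27) = 8/27 - 2*pi**2/3.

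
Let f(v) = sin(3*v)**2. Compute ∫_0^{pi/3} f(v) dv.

Use the identity sin^2(3*v) = (1 - cos(6*v))/2.
An antiderivative is F(v) = v/2 - sin(6*v)/12.
Then F(pi/3) - F(0) = (pi/6) - (0) = pi/6.

pi/6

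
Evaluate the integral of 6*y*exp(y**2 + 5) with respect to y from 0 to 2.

-3*(1 - exp(4))*exp(5)

Let u = y**2 + 5, so du = 2*y dy. When y = 0, u = 5; when y = 2, u = 9.
The integral becomes 3·∫ exp(u) du from 5 to 9, with antiderivative 3*exp(u).
Back in y: F(y) = 3*exp(y**2 + 5).
Then F(2) - F(0) = (3*exp(9)) - (3*exp(5)) = -3*(1 - exp(4))*exp(5).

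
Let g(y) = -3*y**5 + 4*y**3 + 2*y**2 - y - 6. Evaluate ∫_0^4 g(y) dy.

-5344/3

By the power rule, an antiderivative is F(y) = -y**6/2 + y**4 + 2*y**3/3 - y**2/2 - 6*y.
Then F(4) - F(0) = (-5344/3) - (0) = -5344/3.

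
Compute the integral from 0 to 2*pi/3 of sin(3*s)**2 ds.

pi/3

Use the identity sin^2(3*s) = (1 - cos(6*s))/2.
An antiderivative is F(s) = s/2 - sin(6*s)/12.
Then F(2*pi/3) - F(0) = (pi/3) - (0) = pi/3.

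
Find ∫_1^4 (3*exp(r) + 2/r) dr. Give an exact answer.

-3*exp(1) + log(16) + 3*exp(4)

An antiderivative is F(r) = 3*exp(r) + 2*log(r).
Then F(4) - F(1) = (log(16) + 3*exp(4)) - (3*exp(1)) = -3*exp(1) + log(16) + 3*exp(4).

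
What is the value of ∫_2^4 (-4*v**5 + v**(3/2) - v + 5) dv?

By the power rule, an antiderivative is F(v) = -2*v**6/3 + 2*v**(5/2)/5 - v**2/2 + 5*v.
Then F(4) - F(2) = (-40588/15) - (-104/3 + 8*sqrt(2)/5) = -13356/5 - 8*sqrt(2)/5.

-13356/5 - 8*sqrt(2)/5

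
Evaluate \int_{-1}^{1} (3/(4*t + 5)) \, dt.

3*log(3)/2

An antiderivative is F(t) = 3*log(4*t + 5)/4.
Then F(1) - F(-1) = (3*log(3)/2) - (0) = 3*log(3)/2.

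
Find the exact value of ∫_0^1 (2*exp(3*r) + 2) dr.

4/3 + 2*exp(3)/3

An antiderivative is F(r) = 2*exp(3*r)/3 + 2*r.
Then F(1) - F(0) = (2 + 2*exp(3)/3) - (2/3) = 4/3 + 2*exp(3)/3.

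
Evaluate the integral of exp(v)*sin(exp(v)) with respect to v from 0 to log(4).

cos(1) - cos(4)

Let u = exp(v), so du = exp(v) dv. When v = 0, u = 1; when v = log(4), u = 4.
The integral becomes ∫ sin(u) du from 1 to 4, with antiderivative -cos(u).
Back in v: F(v) = -cos(exp(v)).
Then F(log(4)) - F(0) = (-cos(4)) - (-cos(1)) = cos(1) - cos(4).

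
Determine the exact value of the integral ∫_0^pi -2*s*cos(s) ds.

4

Integrate by parts once (u = s, dv = -2*cos(s) ds).
An antiderivative is F(s) = -2*s*sin(s) - 2*cos(s).
Then F(pi) - F(0) = (2) - (-2) = 4.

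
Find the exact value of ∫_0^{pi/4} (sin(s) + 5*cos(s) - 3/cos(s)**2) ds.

-2 + 2*sqrt(2)

An antiderivative is F(s) = 5*sin(s) - cos(s) - 3*tan(s).
Then F(pi/4) - F(0) = (-3 + 2*sqrt(2)) - (-1) = -2 + 2*sqrt(2).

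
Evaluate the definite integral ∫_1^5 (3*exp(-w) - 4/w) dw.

An antiderivative is F(w) = -4*log(w) - 3*exp(-w).
Then F(5) - F(1) = (-4*log(5) - 3*exp(-5)) - (-3*exp(-1)) = -4*log(5) - 3*exp(-5) + 3*exp(-1).

-4*log(5) - 3*exp(-5) + 3*exp(-1)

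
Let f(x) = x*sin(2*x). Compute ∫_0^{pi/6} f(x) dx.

-pi/24 + sqrt(3)/8

Integrate by parts once (u = x, dv = sin(2*x) dx).
An antiderivative is F(x) = -x*cos(2*x)/2 + sin(2*x)/4.
Then F(pi/6) - F(0) = (-pi/24 + sqrt(3)/8) - (0) = -pi/24 + sqrt(3)/8.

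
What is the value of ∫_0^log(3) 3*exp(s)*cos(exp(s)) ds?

Let u = exp(s), so du = exp(s) ds. When s = 0, u = 1; when s = log(3), u = 3.
The integral becomes 3·∫ cos(u) du from 1 to 3, with antiderivative 3*sin(u).
Back in s: F(s) = 3*sin(exp(s)).
Then F(log(3)) - F(0) = (3*sin(3)) - (3*sin(1)) = -3*sin(1) + 3*sin(3).

-3*sin(1) + 3*sin(3)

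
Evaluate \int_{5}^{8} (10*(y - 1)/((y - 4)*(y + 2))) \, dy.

Factor the denominator: y**2 - 2*y - 8 = (y + 2)(y - 4).
Partial fractions: 10*(y - 1)/((y - 4)*(y + 2)) = 5/(y + 2) + 5/(y - 4).
An antiderivative is F(y) = 5*log(y - 4) + 5*log(y + 2).
Then F(8) - F(5) = (5*log(5) + 15*log(2)) - (5*log(7)) = -5*log(7) + 5*log(5) + 15*log(2).

-5*log(7) + 5*log(5) + 15*log(2)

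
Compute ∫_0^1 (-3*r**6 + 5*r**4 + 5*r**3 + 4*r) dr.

107/28

By the power rule, an antiderivative is F(r) = -3*r**7/7 + r**5 + 5*r**4/4 + 2*r**2.
Then F(1) - F(0) = (107/28) - (0) = 107/28.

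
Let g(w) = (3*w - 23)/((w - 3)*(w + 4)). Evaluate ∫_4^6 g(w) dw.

-10*log(2) - 2*log(3) + 5*log(5)

Factor the denominator: w**2 + w - 12 = (w + 4)(w - 3).
Partial fractions: (3*w - 23)/((w - 3)*(w + 4)) = 5/(w + 4) - 2/(w - 3).
An antiderivative is F(w) = -2*log(w - 3) + 5*log(w + 4).
Then F(6) - F(4) = (-2*log(3) + 5*log(2) + 5*log(5)) - (15*log(2)) = -10*log(2) - 2*log(3) + 5*log(5).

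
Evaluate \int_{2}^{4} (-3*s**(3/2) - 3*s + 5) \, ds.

By the power rule, an antiderivative is F(s) = -6*s**(5/2)/5 - 3*s**2/2 + 5*s.
Then F(4) - F(2) = (-212/5) - (4 - 24*sqrt(2)/5) = -232/5 + 24*sqrt(2)/5.

-232/5 + 24*sqrt(2)/5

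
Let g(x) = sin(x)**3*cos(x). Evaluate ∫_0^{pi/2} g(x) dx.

Let u = sin(x), so du = cos(x) dx. When x = 0, u = 0; when x = pi/2, u = 1.
The integral becomes ∫ u**3 du from 0 to 1, with antiderivative u**4/4.
Back in x: F(x) = sin(x)**4/4.
Then F(pi/2) - F(0) = (1/4) - (0) = 1/4.

1/4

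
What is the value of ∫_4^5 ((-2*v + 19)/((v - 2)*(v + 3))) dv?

-18*log(2) + 3*log(3) + 5*log(7)

Factor the denominator: v**2 + v - 6 = (v + 3)(v - 2).
Partial fractions: (-2*v + 19)/((v - 2)*(v + 3)) = -5/(v + 3) + 3/(v - 2).
An antiderivative is F(v) = 3*log(v - 2) - 5*log(v + 3).
Then F(5) - F(4) = (-15*log(2) + 3*log(3)) - (-5*log(7) + 3*log(2)) = -18*log(2) + 3*log(3) + 5*log(7).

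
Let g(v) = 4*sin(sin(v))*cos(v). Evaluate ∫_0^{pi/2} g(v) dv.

4 - 4*cos(1)

Let u = sin(v), so du = cos(v) dv. When v = 0, u = 0; when v = pi/2, u = 1.
The integral becomes 4·∫ sin(u) du from 0 to 1, with antiderivative -4*cos(u).
Back in v: F(v) = -4*cos(sin(v)).
Then F(pi/2) - F(0) = (-4*cos(1)) - (-4) = 4 - 4*cos(1).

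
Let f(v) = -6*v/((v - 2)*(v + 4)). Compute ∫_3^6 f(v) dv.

Factor the denominator: v**2 + 2*v - 8 = (v + 4)(v - 2).
Partial fractions: -6*v/((v - 2)*(v + 4)) = -4/(v + 4) - 2/(v - 2).
An antiderivative is F(v) = -2*log(v - 2) - 4*log(v + 4).
Then F(6) - F(3) = (-4*log(5) - 8*log(2)) - (-4*log(7)) = -4*log(5) - 8*log(2) + 4*log(7).

-4*log(5) - 8*log(2) + 4*log(7)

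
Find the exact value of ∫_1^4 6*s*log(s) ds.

-45/2 + 96*log(2)

Integrate by parts once (u = ln s, dv = 6*s ds).
An antiderivative is F(s) = 3*s**2*(2*log(s) - 1)/2.
Then F(4) - F(1) = (-24 + 96*log(2)) - (-3/2) = -45/2 + 96*log(2).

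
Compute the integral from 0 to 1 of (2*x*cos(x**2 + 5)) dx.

sin(6) - sin(5)

Let u = x**2 + 5, so du = 2*x dx. When x = 0, u = 5; when x = 1, u = 6.
The integral becomes ∫ cos(u) du from 5 to 6, with antiderivative sin(u).
Back in x: F(x) = sin(x**2 + 5).
Then F(1) - F(0) = (sin(6)) - (sin(5)) = sin(6) - sin(5).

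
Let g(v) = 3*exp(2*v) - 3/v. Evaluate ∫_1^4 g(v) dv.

An antiderivative is F(v) = 3*exp(2*v)/2 - 3*log(v).
Then F(4) - F(1) = (-log(64) + 3*exp(8)/2) - (3*exp(2)/2) = -3*exp(2)/2 - log(64) + 3*exp(8)/2.

-3*exp(2)/2 - log(64) + 3*exp(8)/2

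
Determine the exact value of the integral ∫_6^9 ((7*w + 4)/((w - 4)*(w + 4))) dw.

Factor the denominator: w**2 - 16 = (w + 4)(w - 4).
Partial fractions: (7*w + 4)/((w - 4)*(w + 4)) = 3/(w + 4) + 4/(w - 4).
An antiderivative is F(w) = 4*log(w - 4) + 3*log(w + 4).
Then F(9) - F(6) = (4*log(5) + 3*log(13)) - (3*log(5) + 7*log(2)) = -7*log(2) + log(5) + 3*log(13).

-7*log(2) + log(5) + 3*log(13)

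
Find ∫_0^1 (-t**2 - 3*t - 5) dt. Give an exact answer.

By the power rule, an antiderivative is F(t) = -t**3/3 - 3*t**2/2 - 5*t.
Then F(1) - F(0) = (-41/6) - (0) = -41/6.

-41/6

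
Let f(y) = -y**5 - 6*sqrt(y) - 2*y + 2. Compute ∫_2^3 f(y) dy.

-683/6 - 12*sqrt(3) + 8*sqrt(2)

By the power rule, an antiderivative is F(y) = -y**6/6 - 4*y**(3/2) - y**2 + 2*y.
Then F(3) - F(2) = (-249/2 - 12*sqrt(3)) - (-8*sqrt(2) - 32/3) = -683/6 - 12*sqrt(3) + 8*sqrt(2).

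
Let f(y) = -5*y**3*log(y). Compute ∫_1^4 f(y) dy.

Integrate by parts once (u = ln y, dv = -5*y**3 dy).
An antiderivative is F(y) = -5*y**4*(4*log(y) - 1)/16.
Then F(4) - F(1) = (80 - 640*log(2)) - (5/16) = 1275/16 - 640*log(2).

1275/16 - 640*log(2)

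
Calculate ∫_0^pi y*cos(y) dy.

Integrate by parts once (u = y, dv = cos(y) dy).
An antiderivative is F(y) = y*sin(y) + cos(y).
Then F(pi) - F(0) = (-1) - (1) = -2.

-2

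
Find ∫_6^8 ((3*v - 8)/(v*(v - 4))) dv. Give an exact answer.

Factor the denominator: v**2 - 4*v = v(v - 4).
Partial fractions: (3*v - 8)/(v*(v - 4)) = 2/v + 1/(v - 4).
An antiderivative is F(v) = 2*log(v) + log(v - 4).
Then F(8) - F(6) = (8*log(2)) - (log(72)) = log(32/9).

log(32/9)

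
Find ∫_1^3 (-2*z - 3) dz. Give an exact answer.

By the power rule, an antiderivative is F(z) = -z**2 - 3*z.
Then F(3) - F(1) = (-18) - (-4) = -14.

-14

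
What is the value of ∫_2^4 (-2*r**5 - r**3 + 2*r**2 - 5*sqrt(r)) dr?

By the power rule, an antiderivative is F(r) = -r**6/3 - r**4/4 - 10*r**(3/2)/3 + 2*r**3/3.
Then F(4) - F(2) = (-4240/3) - (-20 - 20*sqrt(2)/3) = -4180/3 + 20*sqrt(2)/3.

-4180/3 + 20*sqrt(2)/3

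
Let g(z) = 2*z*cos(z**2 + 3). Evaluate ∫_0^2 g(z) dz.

Let u = z**2 + 3, so du = 2*z dz. When z = 0, u = 3; when z = 2, u = 7.
The integral becomes ∫ cos(u) du from 3 to 7, with antiderivative sin(u).
Back in z: F(z) = sin(z**2 + 3).
Then F(2) - F(0) = (sin(7)) - (sin(3)) = -sin(3) + sin(7).

-sin(3) + sin(7)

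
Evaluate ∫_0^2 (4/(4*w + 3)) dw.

Let u = 4*w + 3, so du = 4 dw. When w = 0, u = 3; when w = 2, u = 11.
The integral becomes ∫ 1/u du from 3 to 11, with antiderivative log(u).
Back in w: F(w) = log(4*w + 3).
Then F(2) - F(0) = (log(11)) - (log(3)) = log(11/3).

log(11/3)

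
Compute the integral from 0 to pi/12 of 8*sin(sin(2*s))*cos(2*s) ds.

Let u = sin(2*s), so du = 2*cos(2*s) ds. When s = 0, u = 0; when s = pi/12, u = 1/2.
The integral becomes 4·∫ sin(u) du from 0 to 1/2, with antiderivative -4*cos(u).
Back in s: F(s) = -4*cos(sin(2*s)).
Then F(pi/12) - F(0) = (-4*cos(1/2)) - (-4) = 4 - 4*cos(1/2).

4 - 4*cos(1/2)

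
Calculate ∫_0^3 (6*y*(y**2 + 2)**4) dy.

Let u = y**2 + 2, so du = 2*y dy. When y = 0, u = 2; when y = 3, u = 11.
The integral becomes 3·∫ u**4 du from 2 to 11, with antiderivative 3*u**5/5.
Back in y: F(y) = 3*(y**2 + 2)**5/5.
Then F(3) - F(0) = (483153/5) - (96/5) = 483057/5.

483057/5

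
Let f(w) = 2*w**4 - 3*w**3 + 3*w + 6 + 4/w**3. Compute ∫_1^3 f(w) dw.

2816/45

By the power rule, an antiderivative is F(w) = 2*w**5/5 - 3*w**4/4 + 3*w**2/2 + 6*w - 2/w**2.
Then F(3) - F(1) = (12191/180) - (103/20) = 2816/45.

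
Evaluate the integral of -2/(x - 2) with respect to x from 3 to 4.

-log(4)

An antiderivative is F(x) = -2*log(x - 2).
Then F(4) - F(3) = (-log(4)) - (0) = -log(4).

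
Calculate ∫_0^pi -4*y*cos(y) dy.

8

Integrate by parts once (u = y, dv = -4*cos(y) dy).
An antiderivative is F(y) = -4*y*sin(y) - 4*cos(y).
Then F(pi) - F(0) = (4) - (-4) = 8.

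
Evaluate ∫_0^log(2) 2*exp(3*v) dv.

14/3

Let u = exp(v), so du = exp(v) dv. When v = 0, u = 1; when v = log(2), u = 2.
The integral becomes 2·∫ u**2 du from 1 to 2, with antiderivative 2*u**3/3.
Back in v: F(v) = 2*exp(3*v)/3.
Then F(log(2)) - F(0) = (16/3) - (2/3) = 14/3.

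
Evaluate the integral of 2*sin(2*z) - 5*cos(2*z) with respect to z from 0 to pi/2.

An antiderivative is F(z) = -5*sin(2*z)/2 - cos(2*z).
Then F(pi/2) - F(0) = (1) - (-1) = 2.

2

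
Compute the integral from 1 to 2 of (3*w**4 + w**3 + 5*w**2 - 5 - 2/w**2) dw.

1681/60

By the power rule, an antiderivative is F(w) = 3*w**5/5 + w**4/4 + 5*w**3/3 - 5*w + 2/w.
Then F(2) - F(1) = (413/15) - (-29/60) = 1681/60.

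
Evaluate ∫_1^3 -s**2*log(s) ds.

26/9 - 9*log(3)

Integrate by parts once (u = ln s, dv = -s**2 ds).
An antiderivative is F(s) = -s**3*(3*log(s) - 1)/9.
Then F(3) - F(1) = (3 - 9*log(3)) - (1/9) = 26/9 - 9*log(3).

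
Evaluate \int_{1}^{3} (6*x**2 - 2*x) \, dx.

By the power rule, an antiderivative is F(x) = 2*x**3 - x**2.
Then F(3) - F(1) = (45) - (1) = 44.

44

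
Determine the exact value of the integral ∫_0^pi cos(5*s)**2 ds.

pi/2

Use the identity cos^2(5*s) = (1 + cos(10*s))/2.
An antiderivative is F(s) = s/2 + sin(10*s)/20.
Then F(pi) - F(0) = (pi/2) - (0) = pi/2.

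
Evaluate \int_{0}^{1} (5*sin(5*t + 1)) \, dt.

-cos(6) + cos(1)

Let u = 5*t + 1, so du = 5 dt. When t = 0, u = 1; when t = 1, u = 6.
The integral becomes ∫ sin(u) du from 1 to 6, with antiderivative -cos(u).
Back in t: F(t) = -cos(5*t + 1).
Then F(1) - F(0) = (-cos(6)) - (-cos(1)) = -cos(6) + cos(1).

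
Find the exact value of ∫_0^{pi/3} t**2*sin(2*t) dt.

Integrate by parts twice (u = t^2, dv = sin(2*t) dt).
An antiderivative is F(t) = -t**2*cos(2*t)/2 + t*sin(2*t)/2 + cos(2*t)/4.
Then F(pi/3) - F(0) = (-1/8 + pi**2/36 + sqrt(3)*pi/12) - (1/4) = -3/8 + pi**2/36 + sqrt(3)*pi/12.

-3/8 + pi**2/36 + sqrt(3)*pi/12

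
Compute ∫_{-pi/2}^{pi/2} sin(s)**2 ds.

Use the identity sin^2(s) = (1 - cos(2*s))/2.
An antiderivative is F(s) = s/2 - sin(2*s)/4.
Then F(pi/2) - F(-pi/2) = (pi/4) - (-pi/4) = pi/2.

pi/2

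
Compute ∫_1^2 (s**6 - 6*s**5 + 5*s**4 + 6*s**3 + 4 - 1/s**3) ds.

687/56

By the power rule, an antiderivative is F(s) = s**7/7 - s**6 + s**5 + 3*s**4/2 + 4*s + 1/(2*s**2).
Then F(2) - F(1) = (1031/56) - (43/7) = 687/56.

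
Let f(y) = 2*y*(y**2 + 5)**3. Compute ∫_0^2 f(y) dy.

1484

Let u = y**2 + 5, so du = 2*y dy. When y = 0, u = 5; when y = 2, u = 9.
The integral becomes ∫ u**3 du from 5 to 9, with antiderivative u**4/4.
Back in y: F(y) = (y**2 + 5)**4/4.
Then F(2) - F(0) = (6561/4) - (625/4) = 1484.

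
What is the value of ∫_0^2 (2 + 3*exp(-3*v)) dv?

An antiderivative is F(v) = 2*v - exp(-3*v).
Then F(2) - F(0) = (4 - exp(-6)) - (-1) = 5 - exp(-6).

5 - exp(-6)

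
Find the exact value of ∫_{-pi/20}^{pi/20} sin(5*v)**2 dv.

-1/10 + pi/20

Use the identity sin^2(5*v) = (1 - cos(10*v))/2.
An antiderivative is F(v) = v/2 - sin(10*v)/20.
Then F(pi/20) - F(-pi/20) = (-1/20 + pi/40) - (1/20 - pi/40) = -1/10 + pi/20.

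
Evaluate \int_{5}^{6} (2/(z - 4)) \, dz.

log(4)

An antiderivative is F(z) = 2*log(z - 4).
Then F(6) - F(5) = (log(4)) - (0) = log(4).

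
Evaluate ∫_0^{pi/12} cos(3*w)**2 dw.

1/12 + pi/24

Use the identity cos^2(3*w) = (1 + cos(6*w))/2.
An antiderivative is F(w) = w/2 + sin(6*w)/12.
Then F(pi/12) - F(0) = (1/12 + pi/24) - (0) = 1/12 + pi/24.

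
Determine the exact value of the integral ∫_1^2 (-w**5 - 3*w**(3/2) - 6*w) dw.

By the power rule, an antiderivative is F(w) = -w**6/6 - 6*w**(5/2)/5 - 3*w**2.
Then F(2) - F(1) = (-68/3 - 24*sqrt(2)/5) - (-131/30) = -183/10 - 24*sqrt(2)/5.

-183/10 - 24*sqrt(2)/5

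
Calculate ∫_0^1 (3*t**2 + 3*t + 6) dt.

17/2

By the power rule, an antiderivative is F(t) = t**3 + 3*t**2/2 + 6*t.
Then F(1) - F(0) = (17/2) - (0) = 17/2.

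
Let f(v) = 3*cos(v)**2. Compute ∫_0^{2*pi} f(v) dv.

3*pi

Use the identity cos^2(v) = (1 + cos(2*v))/2.
An antiderivative is F(v) = 3*v/2 + 3*sin(2*v)/4.
Then F(2*pi) - F(0) = (3*pi) - (0) = 3*pi.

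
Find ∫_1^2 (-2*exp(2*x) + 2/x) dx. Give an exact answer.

An antiderivative is F(x) = -exp(2*x) + 2*log(x).
Then F(2) - F(1) = (-exp(4) + log(4)) - (-exp(2)) = -exp(4) + log(4) + exp(2).

-exp(4) + log(4) + exp(2)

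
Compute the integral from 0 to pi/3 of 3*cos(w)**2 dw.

Use the identity cos^2(w) = (1 + cos(2*w))/2.
An antiderivative is F(w) = 3*w/2 + 3*sin(2*w)/4.
Then F(pi/3) - F(0) = (3*sqrt(3)/8 + pi/2) - (0) = 3*sqrt(3)/8 + pi/2.

3*sqrt(3)/8 + pi/2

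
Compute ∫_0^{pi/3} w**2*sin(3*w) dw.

Integrate by parts twice (u = w^2, dv = sin(3*w) dw).
An antiderivative is F(w) = -w**2*cos(3*w)/3 + 2*w*sin(3*w)/9 + 2*cos(3*w)/27.
Then F(pi/3) - F(0) = (-2/27 + pi**2/27) - (2/27) = -4/27 + pi**2/27.

-4/27 + pi**2/27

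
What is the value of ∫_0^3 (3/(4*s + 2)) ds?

An antiderivative is F(s) = 3*log(4*s + 2)/4.
Then F(3) - F(0) = (3*log(14)/4) - (3*log(2)/4) = 3*log(7)/4.

3*log(7)/4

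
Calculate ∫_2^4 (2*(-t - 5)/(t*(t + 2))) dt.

Factor the denominator: t**2 + 2*t = (t + 2)t.
Partial fractions: 2*(-t - 5)/(t*(t + 2)) = 3/(t + 2) - 5/t.
An antiderivative is F(t) = -5*log(t) + 3*log(t + 2).
Then F(4) - F(2) = (-7*log(2) + 3*log(3)) - (log(2)) = -8*log(2) + 3*log(3).

-8*log(2) + 3*log(3)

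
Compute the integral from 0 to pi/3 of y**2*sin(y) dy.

Integrate by parts twice (u = y^2, dv = sin(y) dy).
An antiderivative is F(y) = -y**2*cos(y) + 2*y*sin(y) + 2*cos(y).
Then F(pi/3) - F(0) = (-pi**2/18 + 1 + sqrt(3)*pi/3) - (2) = -1 - pi**2/18 + sqrt(3)*pi/3.

-1 - pi**2/18 + sqrt(3)*pi/3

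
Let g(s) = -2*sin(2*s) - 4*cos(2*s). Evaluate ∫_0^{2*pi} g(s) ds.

An antiderivative is F(s) = -2*sin(2*s) + cos(2*s).
Then F(2*pi) - F(0) = (1) - (1) = 0.

0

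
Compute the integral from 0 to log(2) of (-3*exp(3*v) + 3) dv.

An antiderivative is F(v) = -exp(3*v) + 3*v.
Then F(log(2)) - F(0) = (-8 + log(8)) - (-1) = -7 + log(8).

-7 + log(8)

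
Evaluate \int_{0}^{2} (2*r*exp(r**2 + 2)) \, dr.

Let u = r**2 + 2, so du = 2*r dr. When r = 0, u = 2; when r = 2, u = 6.
The integral becomes ∫ exp(u) du from 2 to 6, with antiderivative exp(u).
Back in r: F(r) = exp(r**2 + 2).
Then F(2) - F(0) = (exp(6)) - (exp(2)) = -exp(2) + exp(6).

-exp(2) + exp(6)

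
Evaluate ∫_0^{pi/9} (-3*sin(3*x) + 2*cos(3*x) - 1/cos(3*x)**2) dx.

-1/2

An antiderivative is F(x) = 2*sin(3*x)/3 + cos(3*x) - tan(3*x)/3.
Then F(pi/9) - F(0) = (1/2) - (1) = -1/2.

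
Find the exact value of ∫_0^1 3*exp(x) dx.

-3 + 3*E

An antiderivative is F(x) = 3*exp(x).
Then F(1) - F(0) = (3*E) - (3) = -3 + 3*E.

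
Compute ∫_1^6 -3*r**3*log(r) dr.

-972*log(3) - 972*log(2) + 3885/16

Integrate by parts once (u = ln r, dv = -3*r**3 dr).
An antiderivative is F(r) = -3*r**4*(4*log(r) - 1)/16.
Then F(6) - F(1) = (-972*log(3) - 972*log(2) + 243) - (3/16) = -972*log(3) - 972*log(2) + 3885/16.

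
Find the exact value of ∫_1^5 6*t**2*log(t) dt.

Integrate by parts once (u = ln t, dv = 6*t**2 dt).
An antiderivative is F(t) = 2*t**3*(3*log(t) - 1)/3.
Then F(5) - F(1) = (-250/3 + 250*log(5)) - (-2/3) = -248/3 + 250*log(5).

-248/3 + 250*log(5)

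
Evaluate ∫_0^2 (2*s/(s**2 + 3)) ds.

log(7/3)

Let u = s**2 + 3, so du = 2*s ds. When s = 0, u = 3; when s = 2, u = 7.
The integral becomes ∫ 1/u du from 3 to 7, with antiderivative log(u).
Back in s: F(s) = log(s**2 + 3).
Then F(2) - F(0) = (log(7)) - (log(3)) = log(7/3).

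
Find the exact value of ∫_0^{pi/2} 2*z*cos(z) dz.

Integrate by parts once (u = z, dv = 2*cos(z) dz).
An antiderivative is F(z) = 2*z*sin(z) + 2*cos(z).
Then F(pi/2) - F(0) = (pi) - (2) = -2 + pi.

-2 + pi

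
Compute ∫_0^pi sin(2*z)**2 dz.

pi/2

Use the identity sin^2(2*z) = (1 - cos(4*z))/2.
An antiderivative is F(z) = z/2 - sin(4*z)/8.
Then F(pi) - F(0) = (pi/2) - (0) = pi/2.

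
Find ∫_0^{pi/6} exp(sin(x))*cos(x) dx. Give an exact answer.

-1 + exp(1/2)

Let u = sin(x), so du = cos(x) dx. When x = 0, u = 0; when x = pi/6, u = 1/2.
The integral becomes ∫ exp(u) du from 0 to 1/2, with antiderivative exp(u).
Back in x: F(x) = exp(sin(x)).
Then F(pi/6) - F(0) = (exp(1/2)) - (1) = -1 + exp(1/2).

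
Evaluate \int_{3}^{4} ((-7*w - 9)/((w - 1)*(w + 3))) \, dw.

Factor the denominator: w**2 + 2*w - 3 = (w + 3)(w - 1).
Partial fractions: (-7*w - 9)/((w - 1)*(w + 3)) = -3/(w + 3) - 4/(w - 1).
An antiderivative is F(w) = -4*log(w - 1) - 3*log(w + 3).
Then F(4) - F(3) = (-3*log(7) - 4*log(3)) - (-7*log(2) - 3*log(3)) = -3*log(7) - log(3) + 7*log(2).

-3*log(7) - log(3) + 7*log(2)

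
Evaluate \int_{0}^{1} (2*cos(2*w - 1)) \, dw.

2*sin(1)

Let u = 2*w - 1, so du = 2 dw. When w = 0, u = -1; when w = 1, u = 1.
The integral becomes ∫ cos(u) du from -1 to 1, with antiderivative sin(u).
Back in w: F(w) = sin(2*w - 1).
Then F(1) - F(0) = (sin(1)) - (-sin(1)) = 2*sin(1).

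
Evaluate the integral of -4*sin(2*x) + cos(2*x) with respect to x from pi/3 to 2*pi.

3 - sqrt(3)/4

An antiderivative is F(x) = sin(2*x)/2 + 2*cos(2*x).
Then F(2*pi) - F(pi/3) = (2) - (-1 + sqrt(3)/4) = 3 - sqrt(3)/4.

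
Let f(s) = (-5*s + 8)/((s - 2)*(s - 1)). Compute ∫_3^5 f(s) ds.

-log(72)

Factor the denominator: s**2 - 3*s + 2 = (s - 1)(s - 2).
Partial fractions: (-5*s + 8)/((s - 2)*(s - 1)) = -3/(s - 1) - 2/(s - 2).
An antiderivative is F(s) = -2*log(s - 2) - 3*log(s - 1).
Then F(5) - F(3) = (-6*log(2) - 2*log(3)) - (-log(8)) = -log(72).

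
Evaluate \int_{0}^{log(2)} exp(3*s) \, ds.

Let u = exp(s), so du = exp(s) ds. When s = 0, u = 1; when s = log(2), u = 2.
The integral becomes ∫ u**2 du from 1 to 2, with antiderivative u**3/3.
Back in s: F(s) = exp(3*s)/3.
Then F(log(2)) - F(0) = (8/3) - (1/3) = 7/3.

7/3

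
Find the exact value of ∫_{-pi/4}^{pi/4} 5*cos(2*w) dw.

An antiderivative is F(w) = 5*sin(2*w)/2.
Then F(pi/4) - F(-pi/4) = (5/2) - (-5/2) = 5.

5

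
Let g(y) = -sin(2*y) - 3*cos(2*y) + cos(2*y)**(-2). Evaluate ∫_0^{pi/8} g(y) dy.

-sqrt(2)/2

An antiderivative is F(y) = -3*sin(2*y)/2 + cos(2*y)/2 + tan(2*y)/2.
Then F(pi/8) - F(0) = (1/2 - sqrt(2)/2) - (1/2) = -sqrt(2)/2.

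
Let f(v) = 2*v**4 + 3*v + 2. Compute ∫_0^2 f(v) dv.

By the power rule, an antiderivative is F(v) = 2*v**5/5 + 3*v**2/2 + 2*v.
Then F(2) - F(0) = (114/5) - (0) = 114/5.

114/5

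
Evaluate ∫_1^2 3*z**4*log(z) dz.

Integrate by parts once (u = ln z, dv = 3*z**4 dz).
An antiderivative is F(z) = 3*z**5*(5*log(z) - 1)/25.
Then F(2) - F(1) = (-96/25 + 96*log(2)/5) - (-3/25) = -93/25 + 96*log(2)/5.

-93/25 + 96*log(2)/5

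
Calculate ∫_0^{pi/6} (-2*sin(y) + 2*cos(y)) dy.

An antiderivative is F(y) = 2*sin(y) + 2*cos(y).
Then F(pi/6) - F(0) = (1 + sqrt(3)) - (2) = -1 + sqrt(3).

-1 + sqrt(3)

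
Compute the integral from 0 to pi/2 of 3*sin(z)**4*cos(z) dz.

Let u = sin(z), so du = cos(z) dz. When z = 0, u = 0; when z = pi/2, u = 1.
The integral becomes 3·∫ u**4 du from 0 to 1, with antiderivative 3*u**5/5.
Back in z: F(z) = 3*sin(z)**5/5.
Then F(pi/2) - F(0) = (3/5) - (0) = 3/5.

3/5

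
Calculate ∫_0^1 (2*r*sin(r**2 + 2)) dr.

Let u = r**2 + 2, so du = 2*r dr. When r = 0, u = 2; when r = 1, u = 3.
The integral becomes ∫ sin(u) du from 2 to 3, with antiderivative -cos(u).
Back in r: F(r) = -cos(r**2 + 2).
Then F(1) - F(0) = (-cos(3)) - (-cos(2)) = cos(2) - cos(3).

cos(2) - cos(3)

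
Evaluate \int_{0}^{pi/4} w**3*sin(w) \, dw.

sqrt(2)*(-384 - pi**3 + 12*pi**2 + 96*pi)/128

Integrate by parts 3 times (u = w^3, dv = sin(w) dw).
An antiderivative is F(w) = -w**3*cos(w) + 3*w**2*sin(w) + 6*w*cos(w) - 6*sin(w).
Then F(pi/4) - F(0) = (sqrt(2)*(-384 - pi**3 + 12*pi**2 + 96*pi)/128) - (0) = sqrt(2)*(-384 - pi**3 + 12*pi**2 + 96*pi)/128.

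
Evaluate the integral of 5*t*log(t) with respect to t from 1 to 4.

-75/4 + 80*log(2)

Integrate by parts once (u = ln t, dv = 5*t dt).
An antiderivative is F(t) = 5*t**2*(2*log(t) - 1)/4.
Then F(4) - F(1) = (-20 + 80*log(2)) - (-5/4) = -75/4 + 80*log(2).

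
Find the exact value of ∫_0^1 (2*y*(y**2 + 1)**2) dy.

Let u = y**2 + 1, so du = 2*y dy. When y = 0, u = 1; when y = 1, u = 2.
The integral becomes ∫ u**2 du from 1 to 2, with antiderivative u**3/3.
Back in y: F(y) = (y**2 + 1)**3/3.
Then F(1) - F(0) = (8/3) - (1/3) = 7/3.

7/3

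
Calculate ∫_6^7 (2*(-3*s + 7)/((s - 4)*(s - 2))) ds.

Factor the denominator: s**2 - 6*s + 8 = (s - 2)(s - 4).
Partial fractions: 2*(-3*s + 7)/((s - 4)*(s - 2)) = -1/(s - 2) - 5/(s - 4).
An antiderivative is F(s) = -5*log(s - 4) - log(s - 2).
Then F(7) - F(6) = (-5*log(3) - log(5)) - (-7*log(2)) = -5*log(3) - log(5) + 7*log(2).

-5*log(3) - log(5) + 7*log(2)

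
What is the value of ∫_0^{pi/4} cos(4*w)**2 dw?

Use the identity cos^2(4*w) = (1 + cos(8*w))/2.
An antiderivative is F(w) = w/2 + sin(8*w)/16.
Then F(pi/4) - F(0) = (pi/8) - (0) = pi/8.

pi/8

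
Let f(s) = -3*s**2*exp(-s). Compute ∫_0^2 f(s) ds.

Integrate by parts twice (u = s^2, dv = -3*exp(-s) ds).
An antiderivative is F(s) = (3*s**2 + 6*s + 6)*exp(-s).
Then F(2) - F(0) = (30*exp(-2)) - (6) = -6 + 30*exp(-2).

-6 + 30*exp(-2)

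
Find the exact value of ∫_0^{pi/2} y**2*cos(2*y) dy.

-pi/4

Integrate by parts twice (u = y^2, dv = cos(2*y) dy).
An antiderivative is F(y) = y**2*sin(2*y)/2 + y*cos(2*y)/2 - sin(2*y)/4.
Then F(pi/2) - F(0) = (-pi/4) - (0) = -pi/4.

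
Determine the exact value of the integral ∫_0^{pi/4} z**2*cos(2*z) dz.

Integrate by parts twice (u = z^2, dv = cos(2*z) dz).
An antiderivative is F(z) = z**2*sin(2*z)/2 + z*cos(2*z)/2 - sin(2*z)/4.
Then F(pi/4) - F(0) = (-1/4 + pi**2/32) - (0) = -1/4 + pi**2/32.

-1/4 + pi**2/32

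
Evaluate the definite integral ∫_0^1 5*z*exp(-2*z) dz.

Integrate by parts once (u = z, dv = 5*exp(-2*z) dz).
An antiderivative is F(z) = (-10*z - 5)*exp(-2*z)/4.
Then F(1) - F(0) = (-15*exp(-2)/4) - (-5/4) = 5/4 - 15*exp(-2)/4.

5/4 - 15*exp(-2)/4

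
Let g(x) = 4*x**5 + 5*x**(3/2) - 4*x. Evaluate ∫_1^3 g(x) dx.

18*sqrt(3) + 1402/3

By the power rule, an antiderivative is F(x) = 2*x**6/3 + 2*x**(5/2) - 2*x**2.
Then F(3) - F(1) = (18*sqrt(3) + 468) - (2/3) = 18*sqrt(3) + 1402/3.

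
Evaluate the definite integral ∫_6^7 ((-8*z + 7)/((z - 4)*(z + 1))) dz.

Factor the denominator: z**2 - 3*z - 4 = (z + 1)(z - 4).
Partial fractions: (-8*z + 7)/((z - 4)*(z + 1)) = -3/(z + 1) - 5/(z - 4).
An antiderivative is F(z) = -5*log(z - 4) - 3*log(z + 1).
Then F(7) - F(6) = (-9*log(2) - 5*log(3)) - (-3*log(7) - 5*log(2)) = -5*log(3) - 4*log(2) + 3*log(7).

-5*log(3) - 4*log(2) + 3*log(7)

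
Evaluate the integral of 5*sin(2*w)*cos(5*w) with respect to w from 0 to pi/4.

Use the identity sin(2*w)cos(5*w) = [sin(7*w) + sin(-3*w)]/2.
An antiderivative is F(w) = 5*cos(3*w)/6 - 5*cos(7*w)/14.
Then F(pi/4) - F(0) = (-25*sqrt(2)/42) - (10/21) = -25*sqrt(2)/42 - 10/21.

-25*sqrt(2)/42 - 10/21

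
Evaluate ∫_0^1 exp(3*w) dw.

-1/3 + exp(3)/3

An antiderivative is F(w) = exp(3*w)/3.
Then F(1) - F(0) = (exp(3)/3) - (1/3) = -1/3 + exp(3)/3.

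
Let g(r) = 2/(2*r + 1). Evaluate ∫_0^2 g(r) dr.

log(5)

An antiderivative is F(r) = log(2*r + 1).
Then F(2) - F(0) = (log(5)) - (0) = log(5).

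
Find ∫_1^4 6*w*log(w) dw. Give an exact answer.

Integrate by parts once (u = ln w, dv = 6*w dw).
An antiderivative is F(w) = 3*w**2*(2*log(w) - 1)/2.
Then F(4) - F(1) = (-24 + 96*log(2)) - (-3/2) = -45/2 + 96*log(2).

-45/2 + 96*log(2)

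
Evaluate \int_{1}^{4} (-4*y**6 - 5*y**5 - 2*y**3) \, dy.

-90312/7

By the power rule, an antiderivative is F(y) = -4*y**7/7 - 5*y**6/6 - y**4/2.
Then F(4) - F(1) = (-270976/21) - (-40/21) = -90312/7.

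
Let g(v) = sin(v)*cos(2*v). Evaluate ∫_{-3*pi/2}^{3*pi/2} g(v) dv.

0

Use the identity sin(v)cos(2*v) = [sin(3*v) + sin(-v)]/2.
An antiderivative is F(v) = cos(v)/2 - cos(3*v)/6.
Then F(3*pi/2) - F(-3*pi/2) = (0) - (0) = 0.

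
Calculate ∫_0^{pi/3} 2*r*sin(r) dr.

-pi/3 + sqrt(3)

Integrate by parts once (u = r, dv = 2*sin(r) dr).
An antiderivative is F(r) = -2*r*cos(r) + 2*sin(r).
Then F(pi/3) - F(0) = (-pi/3 + sqrt(3)) - (0) = -pi/3 + sqrt(3).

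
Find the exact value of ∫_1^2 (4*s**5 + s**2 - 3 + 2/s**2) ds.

By the power rule, an antiderivative is F(s) = 2*s**6/3 + s**3/3 - 3*s - 2/s.
Then F(2) - F(1) = (115/3) - (-4) = 127/3.

127/3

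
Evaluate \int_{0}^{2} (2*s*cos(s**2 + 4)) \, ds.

Let u = s**2 + 4, so du = 2*s ds. When s = 0, u = 4; when s = 2, u = 8.
The integral becomes ∫ cos(u) du from 4 to 8, with antiderivative sin(u).
Back in s: F(s) = sin(s**2 + 4).
Then F(2) - F(0) = (sin(8)) - (sin(4)) = -sin(4) + sin(8).

-sin(4) + sin(8)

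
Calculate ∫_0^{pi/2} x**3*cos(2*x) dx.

Integrate by parts 3 times (u = x^3, dv = cos(2*x) dx).
An antiderivative is F(x) = x**3*sin(2*x)/2 + 3*x**2*cos(2*x)/4 - 3*x*sin(2*x)/4 - 3*cos(2*x)/8.
Then F(pi/2) - F(0) = (3/8 - 3*pi**2/16) - (-3/8) = 3/4 - 3*pi**2/16.

3/4 - 3*pi**2/16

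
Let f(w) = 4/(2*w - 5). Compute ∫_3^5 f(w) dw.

An antiderivative is F(w) = 2*log(2*w - 5).
Then F(5) - F(3) = (log(25)) - (0) = log(25).

log(25)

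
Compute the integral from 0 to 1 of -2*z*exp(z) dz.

-2

Integrate by parts once (u = z, dv = -2*exp(z) dz).
An antiderivative is F(z) = (-2*z + 2)*exp(z).
Then F(1) - F(0) = (0) - (2) = -2.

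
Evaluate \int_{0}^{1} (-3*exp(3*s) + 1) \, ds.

2 - exp(3)

An antiderivative is F(s) = -exp(3*s) + s.
Then F(1) - F(0) = (1 - exp(3)) - (-1) = 2 - exp(3).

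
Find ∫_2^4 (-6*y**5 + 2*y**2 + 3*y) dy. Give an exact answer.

By the power rule, an antiderivative is F(y) = -y**6 + 2*y**3/3 + 3*y**2/2.
Then F(4) - F(2) = (-12088/3) - (-158/3) = -11930/3.

-11930/3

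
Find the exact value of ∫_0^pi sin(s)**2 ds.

Use the identity sin^2(s) = (1 - cos(2*s))/2.
An antiderivative is F(s) = s/2 - sin(2*s)/4.
Then F(pi) - F(0) = (pi/2) - (0) = pi/2.

pi/2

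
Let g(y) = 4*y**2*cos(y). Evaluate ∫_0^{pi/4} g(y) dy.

sqrt(2)*(-4 + pi**2/8 + pi)

Integrate by parts twice (u = y^2, dv = 4*cos(y) dy).
An antiderivative is F(y) = 4*y**2*sin(y) + 8*y*cos(y) - 8*sin(y).
Then F(pi/4) - F(0) = (sqrt(2)*(-4 + pi**2/8 + pi)) - (0) = sqrt(2)*(-4 + pi**2/8 + pi).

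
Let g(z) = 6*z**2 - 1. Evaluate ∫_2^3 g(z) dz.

37

By the power rule, an antiderivative is F(z) = 2*z**3 - z.
Then F(3) - F(2) = (51) - (14) = 37.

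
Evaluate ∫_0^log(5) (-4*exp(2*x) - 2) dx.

-48 - 2*log(5)

An antiderivative is F(x) = -2*exp(2*x) - 2*x.
Then F(log(5)) - F(0) = (-50 - 2*log(5)) - (-2) = -48 - 2*log(5).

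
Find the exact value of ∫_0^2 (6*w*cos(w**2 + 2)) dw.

Let u = w**2 + 2, so du = 2*w dw. When w = 0, u = 2; when w = 2, u = 6.
The integral becomes 3·∫ cos(u) du from 2 to 6, with antiderivative 3*sin(u).
Back in w: F(w) = 3*sin(w**2 + 2).
Then F(2) - F(0) = (3*sin(6)) - (3*sin(2)) = -3*sin(2) + 3*sin(6).

-3*sin(2) + 3*sin(6)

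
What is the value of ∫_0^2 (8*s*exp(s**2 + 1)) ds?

-4*exp(1)*(1 - exp(4))

Let u = s**2 + 1, so du = 2*s ds. When s = 0, u = 1; when s = 2, u = 5.
The integral becomes 4·∫ exp(u) du from 1 to 5, with antiderivative 4*exp(u).
Back in s: F(s) = 4*exp(s**2 + 1).
Then F(2) - F(0) = (4*exp(5)) - (4*exp(1)) = -4*exp(1)*(1 - exp(4)).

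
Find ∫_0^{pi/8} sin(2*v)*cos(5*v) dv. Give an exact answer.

-2/21 + sqrt(2 - sqrt(2))/12 + sqrt(sqrt(2) + 2)/28

Use the identity sin(2*v)cos(5*v) = [sin(7*v) + sin(-3*v)]/2.
An antiderivative is F(v) = cos(3*v)/6 - cos(7*v)/14.
Then F(pi/8) - F(0) = (sqrt(2 - sqrt(2))/12 + sqrt(sqrt(2) + 2)/28) - (2/21) = -2/21 + sqrt(2 - sqrt(2))/12 + sqrt(sqrt(2) + 2)/28.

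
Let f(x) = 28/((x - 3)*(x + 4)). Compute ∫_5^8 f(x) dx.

-12*log(2) + 4*log(3) + 4*log(5)

Factor the denominator: x**2 + x - 12 = (x + 4)(x - 3).
Partial fractions: 28/((x - 3)*(x + 4)) = -4/(x + 4) + 4/(x - 3).
An antiderivative is F(x) = 4*log(x - 3) - 4*log(x + 4).
Then F(8) - F(5) = (-8*log(2) - 4*log(3) + 4*log(5)) - (-8*log(3) + 4*log(2)) = -12*log(2) + 4*log(3) + 4*log(5).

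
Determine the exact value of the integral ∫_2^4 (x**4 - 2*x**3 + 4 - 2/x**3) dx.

By the power rule, an antiderivative is F(x) = x**5/5 - x**4/2 + 4*x + x**(-2).
Then F(4) - F(2) = (7429/80) - (133/20) = 6897/80.

6897/80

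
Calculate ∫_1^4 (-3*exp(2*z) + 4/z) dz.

-3*exp(8)/2 + 8*log(2) + 3*exp(2)/2

An antiderivative is F(z) = -3*exp(2*z)/2 + 4*log(z).
Then F(4) - F(1) = (-3*exp(8)/2 + 8*log(2)) - (-3*exp(2)/2) = -3*exp(8)/2 + 8*log(2) + 3*exp(2)/2.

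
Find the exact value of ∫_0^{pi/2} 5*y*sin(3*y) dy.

-5/9

Integrate by parts once (u = y, dv = 5*sin(3*y) dy).
An antiderivative is F(y) = -5*y*cos(3*y)/3 + 5*sin(3*y)/9.
Then F(pi/2) - F(0) = (-5/9) - (0) = -5/9.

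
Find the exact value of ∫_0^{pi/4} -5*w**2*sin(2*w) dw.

Integrate by parts twice (u = w^2, dv = -5*sin(2*w) dw).
An antiderivative is F(w) = 5*w**2*cos(2*w)/2 - 5*w*sin(2*w)/2 - 5*cos(2*w)/4.
Then F(pi/4) - F(0) = (-5*pi/8) - (-5/4) = 5/4 - 5*pi/8.

5/4 - 5*pi/8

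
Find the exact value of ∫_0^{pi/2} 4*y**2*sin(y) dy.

Integrate by parts twice (u = y^2, dv = 4*sin(y) dy).
An antiderivative is F(y) = -4*y**2*cos(y) + 8*y*sin(y) + 8*cos(y).
Then F(pi/2) - F(0) = (4*pi) - (8) = -8 + 4*pi.

-8 + 4*pi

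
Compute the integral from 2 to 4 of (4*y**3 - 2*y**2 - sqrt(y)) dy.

By the power rule, an antiderivative is F(y) = y**4 - 2*y**(3/2)/3 - 2*y**3/3.
Then F(4) - F(2) = (208) - (32/3 - 4*sqrt(2)/3) = 4*sqrt(2)/3 + 592/3.

4*sqrt(2)/3 + 592/3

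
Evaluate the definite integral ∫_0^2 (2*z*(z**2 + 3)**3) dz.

580

Let u = z**2 + 3, so du = 2*z dz. When z = 0, u = 3; when z = 2, u = 7.
The integral becomes ∫ u**3 du from 3 to 7, with antiderivative u**4/4.
Back in z: F(z) = (z**2 + 3)**4/4.
Then F(2) - F(0) = (2401/4) - (81/4) = 580.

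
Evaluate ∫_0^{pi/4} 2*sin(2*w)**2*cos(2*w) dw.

Let u = sin(2*w), so du = 2*cos(2*w) dw. When w = 0, u = 0; when w = pi/4, u = 1.
The integral becomes ∫ u**2 du from 0 to 1, with antiderivative u**3/3.
Back in w: F(w) = sin(2*w)**3/3.
Then F(pi/4) - F(0) = (1/3) - (0) = 1/3.

1/3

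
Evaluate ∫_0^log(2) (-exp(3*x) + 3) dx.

-7/3 + log(8)

An antiderivative is F(x) = -exp(3*x)/3 + 3*x.
Then F(log(2)) - F(0) = (-8/3 + log(8)) - (-1/3) = -7/3 + log(8).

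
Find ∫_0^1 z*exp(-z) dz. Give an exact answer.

1 - 2*exp(-1)

Integrate by parts once (u = z, dv = exp(-z) dz).
An antiderivative is F(z) = (-z - 1)*exp(-z).
Then F(1) - F(0) = (-2*exp(-1)) - (-1) = 1 - 2*exp(-1).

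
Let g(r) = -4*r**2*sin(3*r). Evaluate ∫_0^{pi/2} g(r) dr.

Integrate by parts twice (u = r^2, dv = -4*sin(3*r) dr).
An antiderivative is F(r) = 4*r**2*cos(3*r)/3 - 8*r*sin(3*r)/9 - 8*cos(3*r)/27.
Then F(pi/2) - F(0) = (4*pi/9) - (-8/27) = 8/27 + 4*pi/9.

8/27 + 4*pi/9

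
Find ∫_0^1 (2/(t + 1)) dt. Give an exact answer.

An antiderivative is F(t) = 2*log(t + 1).
Then F(1) - F(0) = (log(4)) - (0) = log(4).

log(4)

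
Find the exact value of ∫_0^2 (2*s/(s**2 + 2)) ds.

log(3)

Let u = s**2 + 2, so du = 2*s ds. When s = 0, u = 2; when s = 2, u = 6.
The integral becomes ∫ 1/u du from 2 to 6, with antiderivative log(u).
Back in s: F(s) = log(s**2 + 2).
Then F(2) - F(0) = (log(6)) - (log(2)) = log(3).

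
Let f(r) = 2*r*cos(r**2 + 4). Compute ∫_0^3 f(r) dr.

sin(13) - sin(4)

Let u = r**2 + 4, so du = 2*r dr. When r = 0, u = 4; when r = 3, u = 13.
The integral becomes ∫ cos(u) du from 4 to 13, with antiderivative sin(u).
Back in r: F(r) = sin(r**2 + 4).
Then F(3) - F(0) = (sin(13)) - (sin(4)) = sin(13) - sin(4).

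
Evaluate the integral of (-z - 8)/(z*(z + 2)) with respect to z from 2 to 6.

log(8/81)

Factor the denominator: z**2 + 2*z = (z + 2)z.
Partial fractions: (-z - 8)/(z*(z + 2)) = 3/(z + 2) - 4/z.
An antiderivative is F(z) = -4*log(z) + 3*log(z + 2).
Then F(6) - F(2) = (log(32/81)) - (log(4)) = log(8/81).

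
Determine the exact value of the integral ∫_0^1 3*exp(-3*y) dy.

An antiderivative is F(y) = -exp(-3*y).
Then F(1) - F(0) = (-exp(-3)) - (-1) = 1 - exp(-3).

1 - exp(-3)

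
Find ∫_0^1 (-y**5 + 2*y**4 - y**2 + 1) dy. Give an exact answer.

By the power rule, an antiderivative is F(y) = -y**6/6 + 2*y**5/5 - y**3/3 + y.
Then F(1) - F(0) = (9/10) - (0) = 9/10.

9/10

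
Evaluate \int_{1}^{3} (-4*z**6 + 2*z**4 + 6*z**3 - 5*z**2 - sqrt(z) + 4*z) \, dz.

By the power rule, an antiderivative is F(z) = -4*z**7/7 + 2*z**5/5 + 3*z**4/2 - 2*z**(3/2)/3 - 5*z**3/3 + 2*z**2.
Then F(3) - F(1) = (-74061/70 - 2*sqrt(3)) - (209/210) = -111196/105 - 2*sqrt(3).

-111196/105 - 2*sqrt(3)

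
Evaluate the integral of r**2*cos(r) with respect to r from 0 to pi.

-2*pi

Integrate by parts twice (u = r^2, dv = cos(r) dr).
An antiderivative is F(r) = r**2*sin(r) + 2*r*cos(r) - 2*sin(r).
Then F(pi) - F(0) = (-2*pi) - (0) = -2*pi.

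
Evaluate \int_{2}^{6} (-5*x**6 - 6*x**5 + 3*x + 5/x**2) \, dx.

By the power rule, an antiderivative is F(x) = -5*x**7/7 - x**6 + 3*x**2/2 - 5/x.
Then F(6) - F(2) = (-10355399/42) - (-2127/14) = -5174509/21.

-5174509/21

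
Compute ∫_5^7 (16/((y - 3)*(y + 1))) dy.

log(81/16)

Factor the denominator: y**2 - 2*y - 3 = (y + 1)(y - 3).
Partial fractions: 16/((y - 3)*(y + 1)) = -4/(y + 1) + 4/(y - 3).
An antiderivative is F(y) = 4*log(y - 3) - 4*log(y + 1).
Then F(7) - F(5) = (-log(16)) - (-log(81)) = log(81/16).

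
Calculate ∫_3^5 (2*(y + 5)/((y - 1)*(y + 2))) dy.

-2*log(7) + 4*log(2) + 2*log(5)

Factor the denominator: y**2 + y - 2 = (y + 2)(y - 1).
Partial fractions: 2*(y + 5)/((y - 1)*(y + 2)) = -2/(y + 2) + 4/(y - 1).
An antiderivative is F(y) = 4*log(y - 1) - 2*log(y + 2).
Then F(5) - F(3) = (-2*log(7) + 8*log(2)) - (log(16/25)) = -2*log(7) + 4*log(2) + 2*log(5).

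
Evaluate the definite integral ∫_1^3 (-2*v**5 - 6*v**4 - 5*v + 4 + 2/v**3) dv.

-24488/45

By the power rule, an antiderivative is F(v) = -v**6/3 - 6*v**5/5 - 5*v**2/2 + 4*v - 1/v**2.
Then F(3) - F(1) = (-49069/90) - (-31/30) = -24488/45.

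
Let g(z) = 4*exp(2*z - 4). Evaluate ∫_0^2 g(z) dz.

2 - 2*exp(-4)

Let u = 2*z - 4, so du = 2 dz. When z = 0, u = -4; when z = 2, u = 0.
The integral becomes 2·∫ exp(u) du from -4 to 0, with antiderivative 2*exp(u).
Back in z: F(z) = 2*exp(2*z - 4).
Then F(2) - F(0) = (2) - (2*exp(-4)) = 2 - 2*exp(-4).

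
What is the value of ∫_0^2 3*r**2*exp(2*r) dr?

-3/4 + 15*exp(4)/4

Integrate by parts twice (u = r^2, dv = 3*exp(2*r) dr).
An antiderivative is F(r) = (6*r**2 - 6*r + 3)*exp(2*r)/4.
Then F(2) - F(0) = (15*exp(4)/4) - (3/4) = -3/4 + 15*exp(4)/4.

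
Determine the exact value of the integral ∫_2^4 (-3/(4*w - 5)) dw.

An antiderivative is F(w) = -3*log(4*w - 5)/4.
Then F(4) - F(2) = (-3*log(11)/4) - (-3*log(3)/4) = -3*log(11)/4 + 3*log(3)/4.

-3*log(11)/4 + 3*log(3)/4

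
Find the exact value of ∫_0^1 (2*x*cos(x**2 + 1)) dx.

Let u = x**2 + 1, so du = 2*x dx. When x = 0, u = 1; when x = 1, u = 2.
The integral becomes ∫ cos(u) du from 1 to 2, with antiderivative sin(u).
Back in x: F(x) = sin(x**2 + 1).
Then F(1) - F(0) = (sin(2)) - (sin(1)) = -sin(1) + sin(2).

-sin(1) + sin(2)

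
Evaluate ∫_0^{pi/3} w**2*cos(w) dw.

-sqrt(3) + sqrt(3)*pi**2/18 + pi/3

Integrate by parts twice (u = w^2, dv = cos(w) dw).
An antiderivative is F(w) = w**2*sin(w) + 2*w*cos(w) - 2*sin(w).
Then F(pi/3) - F(0) = (-sqrt(3) + sqrt(3)*pi**2/18 + pi/3) - (0) = -sqrt(3) + sqrt(3)*pi**2/18 + pi/3.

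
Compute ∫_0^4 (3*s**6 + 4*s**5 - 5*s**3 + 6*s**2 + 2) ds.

200936/21

By the power rule, an antiderivative is F(s) = 3*s**7/7 + 2*s**6/3 - 5*s**4/4 + 2*s**3 + 2*s.
Then F(4) - F(0) = (200936/21) - (0) = 200936/21.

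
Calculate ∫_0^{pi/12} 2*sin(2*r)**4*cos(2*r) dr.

1/160

Let u = sin(2*r), so du = 2*cos(2*r) dr. When r = 0, u = 0; when r = pi/12, u = 1/2.
The integral becomes ∫ u**4 du from 0 to 1/2, with antiderivative u**5/5.
Back in r: F(r) = sin(2*r)**5/5.
Then F(pi/12) - F(0) = (1/160) - (0) = 1/160.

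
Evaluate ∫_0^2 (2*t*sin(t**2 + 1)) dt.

-cos(5) + cos(1)

Let u = t**2 + 1, so du = 2*t dt. When t = 0, u = 1; when t = 2, u = 5.
The integral becomes ∫ sin(u) du from 1 to 5, with antiderivative -cos(u).
Back in t: F(t) = -cos(t**2 + 1).
Then F(2) - F(0) = (-cos(5)) - (-cos(1)) = -cos(5) + cos(1).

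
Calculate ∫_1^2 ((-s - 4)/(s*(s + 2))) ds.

Factor the denominator: s**2 + 2*s = (s + 2)s.
Partial fractions: (-s - 4)/(s*(s + 2)) = 1/(s + 2) - 2/s.
An antiderivative is F(s) = -2*log(s) + log(s + 2).
Then F(2) - F(1) = (0) - (log(3)) = -log(3).

-log(3)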